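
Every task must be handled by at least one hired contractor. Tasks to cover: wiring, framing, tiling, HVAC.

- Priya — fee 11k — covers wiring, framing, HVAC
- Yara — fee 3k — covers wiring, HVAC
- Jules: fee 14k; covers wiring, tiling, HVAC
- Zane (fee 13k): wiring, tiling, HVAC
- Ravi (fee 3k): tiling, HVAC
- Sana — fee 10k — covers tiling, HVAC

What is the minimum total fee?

14

This is a weighted set-cover instance.
The greedy cost-per-new-task heuristic would pick Yara, Ravi, and Priya for 17, but a cheaper cover exists.
Choose Priya and Ravi: together they cover wiring, framing, tiling, HVAC — every task.
Total fee: 11 + 3 = 14.
No cover costs less than 14.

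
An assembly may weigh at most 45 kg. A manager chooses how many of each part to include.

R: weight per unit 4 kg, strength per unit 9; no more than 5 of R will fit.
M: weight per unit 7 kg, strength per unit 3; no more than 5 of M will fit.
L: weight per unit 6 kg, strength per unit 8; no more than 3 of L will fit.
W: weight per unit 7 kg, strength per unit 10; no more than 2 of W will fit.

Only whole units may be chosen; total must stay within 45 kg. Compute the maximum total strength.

79

R has the best ratio (9/4); taking only R gives at most 5×9 = 45 (stopped by the supply cap of 5).
Mixing does better — 5×R, 3×L, and 1×W: weight 45 ≤ 45, strength 5·9 + 3·8 + 1·10 = 79.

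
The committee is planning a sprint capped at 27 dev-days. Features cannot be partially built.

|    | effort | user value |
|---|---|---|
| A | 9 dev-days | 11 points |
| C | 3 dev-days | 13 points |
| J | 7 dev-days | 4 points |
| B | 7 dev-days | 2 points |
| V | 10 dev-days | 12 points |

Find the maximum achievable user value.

36

This is a 0-1 knapsack instance.
Allowing fractional choices, the relaxed optimum would be about 38.9, but features are indivisible.
A + C + V: effort 9 + 3 + 10 = 22 ≤ 27, user value 11 + 13 + 12 = 36.
C + J + B + V: effort 3 + 7 + 7 + 10 = 27 ≤ 27, user value 13 + 4 + 2 + 12 = 31.
A + C + J + B: effort 9 + 3 + 7 + 7 = 26 ≤ 27, user value 11 + 13 + 4 + 2 = 30.
Best is A, C, and V with total user value 36.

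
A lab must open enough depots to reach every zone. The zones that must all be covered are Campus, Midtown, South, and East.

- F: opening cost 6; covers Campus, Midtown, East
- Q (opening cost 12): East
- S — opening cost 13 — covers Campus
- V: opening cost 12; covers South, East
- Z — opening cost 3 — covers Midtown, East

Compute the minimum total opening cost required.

18

The greedy cost-per-new-zone heuristic would pick Z, F, and V for 21, but a cheaper cover exists.
Choose F and V: together they cover Campus, Midtown, South, East — every zone.
Total opening cost: 6 + 12 = 18.
No cover costs less than 18.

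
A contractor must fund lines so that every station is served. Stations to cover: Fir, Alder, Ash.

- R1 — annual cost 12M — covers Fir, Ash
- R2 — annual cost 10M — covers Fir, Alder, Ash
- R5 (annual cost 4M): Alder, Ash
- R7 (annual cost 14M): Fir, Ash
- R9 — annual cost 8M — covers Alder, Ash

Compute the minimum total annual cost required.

R2 alone covers Fir, Alder, Ash — every station.
Total annual cost: 10.

10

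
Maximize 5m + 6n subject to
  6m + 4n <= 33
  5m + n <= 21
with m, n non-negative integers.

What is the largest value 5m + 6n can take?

(m,n)=(0,8) is feasible, giving 48.
(m,n)=(0,7) is feasible, giving 42.
Maximum is 48 at (m,n)=(0,8).

48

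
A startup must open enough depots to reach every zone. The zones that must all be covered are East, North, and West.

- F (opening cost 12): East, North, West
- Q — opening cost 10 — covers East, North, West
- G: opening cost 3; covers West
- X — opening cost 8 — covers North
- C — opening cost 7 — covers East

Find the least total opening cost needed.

The greedy cost-per-new-zone heuristic would pick G and Q for 13, but a cheaper cover exists.
Q alone covers East, North, West — every zone.
Total opening cost: 10.
No cover costs less than 10.

10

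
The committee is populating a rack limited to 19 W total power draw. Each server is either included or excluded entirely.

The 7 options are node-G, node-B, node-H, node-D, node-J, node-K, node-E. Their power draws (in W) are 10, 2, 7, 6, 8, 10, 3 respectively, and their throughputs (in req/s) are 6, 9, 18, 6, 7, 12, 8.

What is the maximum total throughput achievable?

41

node-B + node-H + node-K: power draw 2 + 7 + 10 = 19 ≤ 19, throughput 9 + 18 + 12 = 39.
node-B + node-H + node-E: power draw 2 + 7 + 3 = 12 ≤ 19, throughput 9 + 18 + 8 = 35.
node-B + node-H + node-D + node-E: power draw 2 + 7 + 6 + 3 = 18 ≤ 19, throughput 9 + 18 + 6 + 8 = 41.
Best is node-B, node-H, node-D, and node-E with total throughput 41.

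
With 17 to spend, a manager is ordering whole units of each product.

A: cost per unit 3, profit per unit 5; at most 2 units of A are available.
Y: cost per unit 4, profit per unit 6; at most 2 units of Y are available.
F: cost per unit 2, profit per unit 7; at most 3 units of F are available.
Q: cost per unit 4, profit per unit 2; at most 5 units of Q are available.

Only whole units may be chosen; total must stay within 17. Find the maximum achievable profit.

38

This is a bounded integer knapsack.
Take 1×A, 2×Y, and 3×F: cost 17 ≤ 17, profit 1·5 + 2·6 + 3·7 = 38.
F has the best ratio (7/2) and is taken to its limit of 3; remaining capacity is filled optimally with the others.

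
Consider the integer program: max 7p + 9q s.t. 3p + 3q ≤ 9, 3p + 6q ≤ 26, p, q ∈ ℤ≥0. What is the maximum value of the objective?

(p,q)=(0,3): 3·0+3·3=9≤9, 3·0+6·3=18≤26, objective 27.
(p,q)=(1,2): 3·1+3·2=9≤9, 3·1+6·2=15≤26, objective 25.
(p,q)=(0,2): 3·0+3·2=6≤9, 3·0+6·2=12≤26, objective 18.
The best lattice point is (0,3), giving 27.

27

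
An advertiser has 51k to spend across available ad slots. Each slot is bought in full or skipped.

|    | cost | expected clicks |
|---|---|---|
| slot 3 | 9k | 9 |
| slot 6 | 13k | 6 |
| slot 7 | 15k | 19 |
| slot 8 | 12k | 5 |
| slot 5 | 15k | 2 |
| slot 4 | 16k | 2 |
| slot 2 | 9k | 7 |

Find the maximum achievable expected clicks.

Allowing fractional choices, the relaxed optimum would be about 43.1, but ad slots are indivisible.
slot 3 + slot 7 + slot 8 + slot 2: cost 9 + 15 + 12 + 9 = 45 ≤ 51, expected clicks 9 + 19 + 5 + 7 = 40.
slot 3 + slot 6 + slot 7 + slot 2: cost 9 + 13 + 15 + 9 = 46 ≤ 51, expected clicks 9 + 6 + 19 + 7 = 41.
Best is slot 3, slot 6, slot 7, and slot 2 with total expected clicks 41.

41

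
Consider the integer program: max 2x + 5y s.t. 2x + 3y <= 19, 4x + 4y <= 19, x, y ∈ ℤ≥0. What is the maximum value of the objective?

20

Relaxing integrality, the LP optimum is 23.75 at (x,y) = (0, 4.75), which is not an integer point.
(x,y)=(0,4): 2·0+3·4=12≤19, 4·0+4·4=16≤19, objective 20.
(x,y)=(1,3): 2·1+3·3=11≤19, 4·1+4·3=16≤19, objective 17.
(x,y)=(0,3): 2·0+3·3=9≤19, 4·0+4·3=12≤19, objective 15.
The best lattice point is (0,4), giving 20.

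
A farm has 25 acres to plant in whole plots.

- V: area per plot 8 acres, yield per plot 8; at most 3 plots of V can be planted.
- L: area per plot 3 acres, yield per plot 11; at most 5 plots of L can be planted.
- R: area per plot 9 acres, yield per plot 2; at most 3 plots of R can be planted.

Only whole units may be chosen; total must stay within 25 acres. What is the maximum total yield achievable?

Take 1×V and 5×L: area 23 ≤ 25, yield 1·8 + 5·11 = 63.
L has the best ratio (11/3) and is taken to its limit of 5; remaining capacity is filled optimally with the others.

63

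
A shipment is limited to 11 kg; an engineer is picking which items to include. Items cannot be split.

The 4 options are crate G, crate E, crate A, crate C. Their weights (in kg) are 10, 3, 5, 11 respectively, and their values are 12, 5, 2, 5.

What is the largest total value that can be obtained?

Treat it as a binary knapsack problem.
Allowing fractional choices, the relaxed optimum would be about 14.6, but items are indivisible.
crate E: weight 3 ≤ 11, value 5.
crate G: weight 10 ≤ 11, value 12.
crate E + crate A: weight 3 + 5 = 8 ≤ 11, value 5 + 2 = 7.
Best is crate G with total value 12.

12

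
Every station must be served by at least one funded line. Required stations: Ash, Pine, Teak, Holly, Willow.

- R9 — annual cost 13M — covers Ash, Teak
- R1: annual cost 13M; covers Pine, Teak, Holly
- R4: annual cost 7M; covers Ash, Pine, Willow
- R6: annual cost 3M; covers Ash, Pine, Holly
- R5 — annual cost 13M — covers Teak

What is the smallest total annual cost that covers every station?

20

Choose R1 and R4: together they cover Ash, Pine, Teak, Holly, Willow — every station.
Total annual cost: 13 + 7 = 20.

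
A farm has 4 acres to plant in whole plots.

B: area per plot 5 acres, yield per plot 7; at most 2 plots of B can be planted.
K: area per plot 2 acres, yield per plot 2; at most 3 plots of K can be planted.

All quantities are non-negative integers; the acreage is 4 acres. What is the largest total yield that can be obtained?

4

B has the best ratio (7/5); taking only B gives at most 0×7 = 0 (stopped by the area limit).
Mixing does better — 2×K: area 4 ≤ 4, yield 2·2 = 4.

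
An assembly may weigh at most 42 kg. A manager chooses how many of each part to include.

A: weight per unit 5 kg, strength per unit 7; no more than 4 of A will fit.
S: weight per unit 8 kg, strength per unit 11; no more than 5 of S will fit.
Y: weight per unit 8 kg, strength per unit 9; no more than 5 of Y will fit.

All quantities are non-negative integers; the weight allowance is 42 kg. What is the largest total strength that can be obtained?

58

This is a bounded integer knapsack.
A has the best ratio (7/5); taking only A gives at most 4×7 = 28 (stopped by the supply cap of 4).
Mixing does better — 2×A and 4×S: weight 42 ≤ 42, strength 2·7 + 4·11 = 58.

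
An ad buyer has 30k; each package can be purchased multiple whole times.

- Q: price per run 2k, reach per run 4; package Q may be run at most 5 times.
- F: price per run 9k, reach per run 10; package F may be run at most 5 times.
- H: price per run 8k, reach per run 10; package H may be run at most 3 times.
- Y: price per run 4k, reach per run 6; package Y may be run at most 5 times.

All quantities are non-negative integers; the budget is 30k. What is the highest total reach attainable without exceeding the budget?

Q has the best ratio (4/2); taking only Q gives at most 5×4 = 20 (stopped by the supply cap of 5).
Mixing does better — 5×Q and 5×Y: price 30 ≤ 30, reach 5·4 + 5·6 = 50.

50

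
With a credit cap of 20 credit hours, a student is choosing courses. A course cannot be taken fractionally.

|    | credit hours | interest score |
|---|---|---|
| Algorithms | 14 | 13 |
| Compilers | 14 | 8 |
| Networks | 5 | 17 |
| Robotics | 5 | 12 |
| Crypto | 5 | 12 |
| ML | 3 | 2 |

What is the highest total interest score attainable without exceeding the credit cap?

43

Treat it as a binary knapsack problem.
Take Networks, Robotics, Crypto, and ML: credit hours 5 + 5 + 5 + 3 = 18 ≤ 20, interest score 17 + 12 + 12 + 2 = 43.
No other feasible combination does better.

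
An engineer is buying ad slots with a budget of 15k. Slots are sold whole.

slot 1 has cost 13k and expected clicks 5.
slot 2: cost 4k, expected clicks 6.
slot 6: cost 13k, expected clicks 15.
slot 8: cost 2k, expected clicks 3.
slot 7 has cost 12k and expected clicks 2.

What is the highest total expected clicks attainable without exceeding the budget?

This is a 0-1 knapsack instance.
slot 2 + slot 8: cost 4 + 2 = 6 ≤ 15, expected clicks 6 + 3 = 9.
slot 6 + slot 8: cost 13 + 2 = 15 ≤ 15, expected clicks 15 + 3 = 18.
slot 6: cost 13 ≤ 15, expected clicks 15.
Best is slot 6 and slot 8 with total expected clicks 18.

18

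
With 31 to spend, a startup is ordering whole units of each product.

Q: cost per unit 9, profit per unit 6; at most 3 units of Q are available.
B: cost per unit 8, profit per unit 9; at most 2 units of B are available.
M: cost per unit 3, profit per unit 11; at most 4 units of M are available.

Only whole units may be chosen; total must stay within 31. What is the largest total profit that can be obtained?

M has the best ratio (11/3); taking only M gives at most 4×11 = 44 (stopped by the supply cap of 4).
Mixing does better — 2×B and 4×M: cost 28 ≤ 31, profit 2·9 + 4·11 = 62.

62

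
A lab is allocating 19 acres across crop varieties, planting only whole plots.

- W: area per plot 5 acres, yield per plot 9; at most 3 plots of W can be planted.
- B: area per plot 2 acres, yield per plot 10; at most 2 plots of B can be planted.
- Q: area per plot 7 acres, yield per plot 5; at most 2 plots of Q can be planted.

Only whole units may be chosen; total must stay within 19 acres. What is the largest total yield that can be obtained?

This is a bounded integer knapsack.
Take 3×W and 2×B: area 19 ≤ 19, yield 3·9 + 2·10 = 47.
B has the best ratio (10/2) and is taken to its limit of 2; remaining capacity is filled optimally with the others.

47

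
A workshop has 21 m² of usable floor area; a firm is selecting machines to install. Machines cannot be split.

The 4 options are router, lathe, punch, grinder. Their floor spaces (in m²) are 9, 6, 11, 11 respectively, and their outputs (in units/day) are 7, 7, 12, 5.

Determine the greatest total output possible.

19

This is an integer program with binary decision variables.
router + punch: floor space 9 + 11 = 20 ≤ 21, output 7 + 12 = 19.
router + lathe: floor space 9 + 6 = 15 ≤ 21, output 7 + 7 = 14.
lathe + punch: floor space 6 + 11 = 17 ≤ 21, output 7 + 12 = 19.
The maximum output is 19; one optimal choice is lathe and punch.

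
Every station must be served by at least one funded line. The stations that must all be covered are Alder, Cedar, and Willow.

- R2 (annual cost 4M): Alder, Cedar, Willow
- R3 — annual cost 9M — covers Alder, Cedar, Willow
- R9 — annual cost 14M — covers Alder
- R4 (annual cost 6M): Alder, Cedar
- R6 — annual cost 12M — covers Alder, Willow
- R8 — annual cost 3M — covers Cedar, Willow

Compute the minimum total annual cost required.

R2 alone covers Alder, Cedar, Willow — every station.
Total annual cost: 4.
No cover costs less than 4.

4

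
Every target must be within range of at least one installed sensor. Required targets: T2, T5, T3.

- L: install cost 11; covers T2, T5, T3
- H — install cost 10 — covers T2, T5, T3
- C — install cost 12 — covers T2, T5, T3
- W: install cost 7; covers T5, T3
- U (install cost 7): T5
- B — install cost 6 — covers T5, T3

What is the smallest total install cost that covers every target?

The greedy cost-per-new-target heuristic would pick B and H for 16, but a cheaper cover exists.
H alone covers T2, T5, T3 — every target.
Total install cost: 10.
No cover costs less than 10.

10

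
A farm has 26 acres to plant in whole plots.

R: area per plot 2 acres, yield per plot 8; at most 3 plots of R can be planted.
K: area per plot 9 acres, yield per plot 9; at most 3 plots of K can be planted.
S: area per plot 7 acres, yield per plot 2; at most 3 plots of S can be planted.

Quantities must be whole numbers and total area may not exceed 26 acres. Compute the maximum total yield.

This is a bounded integer knapsack.
Take 3×R and 2×K: area 24 ≤ 26, yield 3·8 + 2·9 = 42.
R has the best ratio (8/2) and is taken to its limit of 3; remaining capacity is filled optimally with the others.

42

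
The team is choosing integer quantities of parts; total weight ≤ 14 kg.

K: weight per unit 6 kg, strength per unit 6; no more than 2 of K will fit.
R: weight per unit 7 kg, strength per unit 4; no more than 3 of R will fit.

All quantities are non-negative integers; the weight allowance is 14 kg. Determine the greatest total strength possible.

12

Take 2×K: weight 12 ≤ 14, strength 2·6 = 12.
K has the best ratio (6/6) and is taken to its limit of 2; remaining capacity is filled optimally with the others.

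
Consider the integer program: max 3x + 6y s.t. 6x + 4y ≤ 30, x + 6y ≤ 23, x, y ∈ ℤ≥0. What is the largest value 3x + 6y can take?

(x,y)=(3,3): 6·3+4·3=30≤30, 1·3+6·3=21≤23, objective 27.
(x,y)=(2,3): 6·2+4·3=24≤30, 1·2+6·3=20≤23, objective 24.
(x,y)=(3,2): 6·3+4·2=26≤30, 1·3+6·2=15≤23, objective 21.
No feasible integer point exceeds 27.

27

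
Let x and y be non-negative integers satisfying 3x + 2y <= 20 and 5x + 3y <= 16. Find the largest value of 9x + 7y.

(x,y)=(0,5): 3·0+2·5=10≤20, 5·0+3·5=15≤16, objective 35.
(x,y)=(0,4): 3·0+2·4=8≤20, 5·0+3·4=12≤16, objective 28.
Maximum is 35 at (x,y)=(0,5).

35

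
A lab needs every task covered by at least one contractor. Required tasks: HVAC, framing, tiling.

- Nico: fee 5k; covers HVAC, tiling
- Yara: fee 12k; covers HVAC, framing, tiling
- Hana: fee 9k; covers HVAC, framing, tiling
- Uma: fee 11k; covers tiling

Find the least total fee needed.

9

The greedy cost-per-new-task heuristic would pick Nico and Hana for 14, but a cheaper cover exists.
Hana alone covers HVAC, framing, tiling — every task.
Total fee: 9.
No cover costs less than 9.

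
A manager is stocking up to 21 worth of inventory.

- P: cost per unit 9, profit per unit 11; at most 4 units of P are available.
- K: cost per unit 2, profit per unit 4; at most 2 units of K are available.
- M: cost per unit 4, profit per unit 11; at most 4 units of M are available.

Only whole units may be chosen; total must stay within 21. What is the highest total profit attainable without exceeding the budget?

Take 2×K and 4×M: cost 20 ≤ 21, profit 2·4 + 4·11 = 52.
M has the best ratio (11/4) and is taken to its limit of 4; remaining capacity is filled optimally with the others.

52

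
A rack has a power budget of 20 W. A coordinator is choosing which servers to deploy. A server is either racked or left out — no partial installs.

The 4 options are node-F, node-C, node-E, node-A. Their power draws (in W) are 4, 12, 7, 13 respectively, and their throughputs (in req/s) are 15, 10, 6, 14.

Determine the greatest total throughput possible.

Take node-F and node-A: power draw 4 + 13 = 17 ≤ 20, throughput 15 + 14 = 29.
No other feasible combination does better.

29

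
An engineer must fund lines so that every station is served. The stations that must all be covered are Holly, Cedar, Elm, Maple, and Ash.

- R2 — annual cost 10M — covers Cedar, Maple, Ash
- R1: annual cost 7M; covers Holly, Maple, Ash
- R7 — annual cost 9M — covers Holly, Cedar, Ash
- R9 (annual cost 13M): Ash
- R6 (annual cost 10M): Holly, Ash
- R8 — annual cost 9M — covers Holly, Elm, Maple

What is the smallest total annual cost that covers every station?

This is an integer covering problem.
The greedy cost-per-new-station heuristic would pick R1, R7, and R8 for 25, but a cheaper cover exists.
Choose R7 and R8: together they cover Holly, Cedar, Elm, Maple, Ash — every station.
Total annual cost: 9 + 9 = 18.
No cover costs less than 18.

18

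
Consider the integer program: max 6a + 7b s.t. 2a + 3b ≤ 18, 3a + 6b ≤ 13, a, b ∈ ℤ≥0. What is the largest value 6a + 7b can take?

24

The continuous relaxation peaks at (4.33, 0) with value 26.00; rounding to a feasible lattice point costs some objective.
(a,b)=(4,0) is feasible, giving 24.
(a,b)=(3,0) is feasible, giving 18.
Maximum is 24 at (a,b)=(4,0).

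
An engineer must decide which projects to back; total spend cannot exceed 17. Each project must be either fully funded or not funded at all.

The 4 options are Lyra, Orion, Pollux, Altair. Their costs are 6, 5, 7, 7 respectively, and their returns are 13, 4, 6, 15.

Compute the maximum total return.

28

Take Lyra and Altair: cost 6 + 7 = 13 ≤ 17, return 13 + 15 = 28.
No other feasible combination does better.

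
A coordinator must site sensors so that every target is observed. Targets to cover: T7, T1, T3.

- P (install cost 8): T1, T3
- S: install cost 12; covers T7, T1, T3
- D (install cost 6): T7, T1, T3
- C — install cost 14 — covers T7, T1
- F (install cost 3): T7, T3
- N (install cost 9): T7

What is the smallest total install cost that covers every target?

6

D alone covers T7, T1, T3 — every target.
Total install cost: 6.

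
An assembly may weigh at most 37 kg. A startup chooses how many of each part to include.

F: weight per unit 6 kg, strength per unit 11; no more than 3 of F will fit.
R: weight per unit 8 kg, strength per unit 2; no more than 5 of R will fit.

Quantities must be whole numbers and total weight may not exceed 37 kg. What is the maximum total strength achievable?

37

F has the best ratio (11/6); taking only F gives at most 3×11 = 33 (stopped by the supply cap of 3).
Mixing does better — 3×F and 2×R: weight 34 ≤ 37, strength 3·11 + 2·2 = 37.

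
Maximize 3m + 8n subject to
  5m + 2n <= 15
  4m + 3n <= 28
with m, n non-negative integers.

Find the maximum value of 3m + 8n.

56

Relaxing integrality, the LP optimum is 60.00 at (m,n) = (0, 7.5), which is not an integer point.
(m,n)=(0,7): 5·0+2·7=14≤15, 4·0+3·7=21≤28, objective 56.
(m,n)=(0,6): 5·0+2·6=12≤15, 4·0+3·6=18≤28, objective 48.
Maximum is 56 at (m,n)=(0,7).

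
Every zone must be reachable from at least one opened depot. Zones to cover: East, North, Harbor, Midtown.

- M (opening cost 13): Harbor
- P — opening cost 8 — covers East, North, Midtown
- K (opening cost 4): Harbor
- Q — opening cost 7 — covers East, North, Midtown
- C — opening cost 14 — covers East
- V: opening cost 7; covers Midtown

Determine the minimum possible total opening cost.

This is an integer covering problem.
Choose K and Q: together they cover East, North, Harbor, Midtown — every zone.
Total opening cost: 4 + 7 = 11.

11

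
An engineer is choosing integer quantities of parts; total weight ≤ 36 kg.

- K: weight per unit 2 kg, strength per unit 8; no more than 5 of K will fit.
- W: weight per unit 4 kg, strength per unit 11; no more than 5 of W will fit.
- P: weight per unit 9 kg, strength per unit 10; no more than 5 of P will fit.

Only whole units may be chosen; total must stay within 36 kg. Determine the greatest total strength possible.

5×K, 4×W, and 1×P: weight 35 ≤ 36, strength 5·8 + 4·11 + 1·10 = 94.
5×K and 5×W: weight 30 ≤ 36, strength 5·8 + 5·11 = 95.
Best is 95.

95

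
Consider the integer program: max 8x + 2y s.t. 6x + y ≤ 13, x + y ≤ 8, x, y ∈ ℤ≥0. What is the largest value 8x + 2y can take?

22

(x,y)=(1,7): 6·1+1·7=13≤13, 1·1+1·7=8≤8, objective 22.
(x,y)=(1,6): 6·1+1·6=12≤13, 1·1+1·6=7≤8, objective 20.
(x,y)=(0,8): 6·0+1·8=8≤13, 1·0+1·8=8≤8, objective 16.
The best lattice point is (1,7), giving 22.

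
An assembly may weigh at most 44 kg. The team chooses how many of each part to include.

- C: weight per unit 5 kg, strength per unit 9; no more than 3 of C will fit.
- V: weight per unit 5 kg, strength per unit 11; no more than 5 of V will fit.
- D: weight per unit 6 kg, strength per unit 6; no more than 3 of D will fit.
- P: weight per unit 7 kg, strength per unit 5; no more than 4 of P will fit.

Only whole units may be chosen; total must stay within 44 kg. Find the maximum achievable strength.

82

V has the best ratio (11/5); taking only V gives at most 5×11 = 55 (stopped by the supply cap of 5).
Mixing does better — 3×C and 5×V: weight 40 ≤ 44, strength 3·9 + 5·11 = 82.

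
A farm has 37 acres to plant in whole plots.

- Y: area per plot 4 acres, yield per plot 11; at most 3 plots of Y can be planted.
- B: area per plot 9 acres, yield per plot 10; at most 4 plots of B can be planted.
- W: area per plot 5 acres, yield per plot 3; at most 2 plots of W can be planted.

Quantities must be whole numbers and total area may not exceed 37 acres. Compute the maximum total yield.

This is a bounded integer knapsack.
Take 3×Y, 2×B, and 1×W: area 35 ≤ 37, yield 3·11 + 2·10 + 1·3 = 56.
Y has the best ratio (11/4) and is taken to its limit of 3; remaining capacity is filled optimally with the others.

56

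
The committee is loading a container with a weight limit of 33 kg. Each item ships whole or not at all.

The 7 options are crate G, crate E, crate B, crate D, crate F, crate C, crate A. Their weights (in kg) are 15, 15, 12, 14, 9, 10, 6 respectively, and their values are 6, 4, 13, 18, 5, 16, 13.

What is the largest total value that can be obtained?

47

Allowing fractional choices, the relaxed optimum would be about 50.2, but items are indivisible.
crate B + crate D + crate A: weight 12 + 14 + 6 = 32 ≤ 33, value 13 + 18 + 13 = 44.
crate D + crate C + crate A: weight 14 + 10 + 6 = 30 ≤ 33, value 18 + 16 + 13 = 47.
Best is crate D, crate C, and crate A with total value 47.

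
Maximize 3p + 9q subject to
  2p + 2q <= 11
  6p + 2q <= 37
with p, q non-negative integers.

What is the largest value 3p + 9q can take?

The continuous relaxation peaks at (0, 5.5) with value 49.50; rounding to a feasible lattice point costs some objective.
(p,q)=(0,5): 2·0+2·5=10≤11, 6·0+2·5=10≤37, objective 45.
(p,q)=(1,4): 2·1+2·4=10≤11, 6·1+2·4=14≤37, objective 39.
(p,q)=(0,4): 2·0+2·4=8≤11, 6·0+2·4=8≤37, objective 36.
No feasible integer point exceeds 45.

45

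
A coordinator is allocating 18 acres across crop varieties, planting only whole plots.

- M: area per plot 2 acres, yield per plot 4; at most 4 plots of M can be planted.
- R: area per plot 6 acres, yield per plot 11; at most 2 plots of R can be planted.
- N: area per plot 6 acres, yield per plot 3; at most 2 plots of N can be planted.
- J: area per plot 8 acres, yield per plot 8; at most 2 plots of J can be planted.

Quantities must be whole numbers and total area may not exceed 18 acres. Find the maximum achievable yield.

34

This is a bounded integer knapsack.
M has the best ratio (4/2); taking only M gives at most 4×4 = 16 (stopped by the supply cap of 4).
Mixing does better — 3×M and 2×R: area 18 ≤ 18, yield 3·4 + 2·11 = 34.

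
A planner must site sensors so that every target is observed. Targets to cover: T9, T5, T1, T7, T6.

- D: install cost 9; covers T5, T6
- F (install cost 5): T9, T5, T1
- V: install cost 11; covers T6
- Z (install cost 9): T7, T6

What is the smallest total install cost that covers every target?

Choose F and Z: together they cover T9, T5, T1, T7, T6 — every target.
Total install cost: 5 + 9 = 14.
No cover costs less than 14.

14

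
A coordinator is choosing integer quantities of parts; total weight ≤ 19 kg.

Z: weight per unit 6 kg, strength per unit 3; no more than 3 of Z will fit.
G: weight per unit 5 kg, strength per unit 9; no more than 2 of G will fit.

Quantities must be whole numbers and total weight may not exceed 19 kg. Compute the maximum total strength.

21

This is a bounded integer knapsack.
1×Z and 2×G: weight 16 ≤ 19, strength 1·3 + 2·9 = 21.
2×G: weight 10 ≤ 19, strength 2·9 = 18.
Best is 21.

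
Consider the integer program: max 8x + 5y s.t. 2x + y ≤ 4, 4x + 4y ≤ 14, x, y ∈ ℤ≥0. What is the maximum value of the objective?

(x,y)=(1,2) is feasible, giving 18.
(x,y)=(0,3) is feasible, giving 15.
(x,y)=(1,1) is feasible, giving 13.
The best lattice point is (1,2), giving 18.

18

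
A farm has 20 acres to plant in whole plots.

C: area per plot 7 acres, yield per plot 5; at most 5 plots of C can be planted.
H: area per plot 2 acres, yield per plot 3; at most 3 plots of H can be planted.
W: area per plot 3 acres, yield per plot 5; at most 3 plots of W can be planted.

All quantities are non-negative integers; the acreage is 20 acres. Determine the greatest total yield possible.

26

Take 1×C, 2×H, and 3×W: area 20 ≤ 20, yield 1·5 + 2·3 + 3·5 = 26.
W has the best ratio (5/3) and is taken to its limit of 3; remaining capacity is filled optimally with the others.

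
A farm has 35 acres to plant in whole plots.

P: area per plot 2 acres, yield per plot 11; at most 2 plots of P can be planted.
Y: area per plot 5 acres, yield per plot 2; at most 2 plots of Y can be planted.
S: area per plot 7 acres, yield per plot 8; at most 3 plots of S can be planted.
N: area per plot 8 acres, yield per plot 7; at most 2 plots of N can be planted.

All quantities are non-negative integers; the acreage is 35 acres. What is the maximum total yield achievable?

53

Take 2×P, 3×S, and 1×N: area 33 ≤ 35, yield 2·11 + 3·8 + 1·7 = 53.
P has the best ratio (11/2) and is taken to its limit of 2; remaining capacity is filled optimally with the others.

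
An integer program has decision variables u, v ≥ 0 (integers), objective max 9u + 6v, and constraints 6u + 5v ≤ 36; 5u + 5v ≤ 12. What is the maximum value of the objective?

18

(u,v)=(2,0): 6·2+5·0=12≤36, 5·2+5·0=10≤12, objective 18.
(u,v)=(1,1): 6·1+5·1=11≤36, 5·1+5·1=10≤12, objective 15.
No feasible integer point exceeds 18.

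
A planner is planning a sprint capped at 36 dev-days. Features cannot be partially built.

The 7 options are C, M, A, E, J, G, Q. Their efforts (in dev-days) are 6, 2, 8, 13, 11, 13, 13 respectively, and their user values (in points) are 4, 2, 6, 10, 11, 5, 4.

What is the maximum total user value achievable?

29

Allowing fractional choices, the relaxed optimum would be about 30.3, but features are indivisible.
C + M + E + J: effort 6 + 2 + 13 + 11 = 32 ≤ 36, user value 4 + 2 + 10 + 11 = 27.
A + E + J: effort 8 + 13 + 11 = 32 ≤ 36, user value 6 + 10 + 11 = 27.
M + A + E + J: effort 2 + 8 + 13 + 11 = 34 ≤ 36, user value 2 + 6 + 10 + 11 = 29.
Best is M, A, E, and J with total user value 29.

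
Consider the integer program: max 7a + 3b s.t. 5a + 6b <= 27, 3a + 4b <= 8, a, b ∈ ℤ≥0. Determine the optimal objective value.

14

(a,b)=(2,0): 5·2+6·0=10≤27, 3·2+4·0=6≤8, objective 14.
(a,b)=(1,1): 5·1+6·1=11≤27, 3·1+4·1=7≤8, objective 10.
(a,b)=(1,0): 5·1+6·0=5≤27, 3·1+4·0=3≤8, objective 7.
The best lattice point is (2,0), giving 14.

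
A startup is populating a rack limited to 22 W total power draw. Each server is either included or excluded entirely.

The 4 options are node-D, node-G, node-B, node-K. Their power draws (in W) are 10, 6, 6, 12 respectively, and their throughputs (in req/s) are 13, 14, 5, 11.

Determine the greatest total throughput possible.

32

Allowing fractional choices, the relaxed optimum would be about 32.5, but servers are indivisible.
node-D + node-G: power draw 10 + 6 = 16 ≤ 22, throughput 13 + 14 = 27.
node-D + node-G + node-B: power draw 10 + 6 + 6 = 22 ≤ 22, throughput 13 + 14 + 5 = 32.
node-G + node-K: power draw 6 + 12 = 18 ≤ 22, throughput 14 + 11 = 25.
Best is node-D, node-G, and node-B with total throughput 32.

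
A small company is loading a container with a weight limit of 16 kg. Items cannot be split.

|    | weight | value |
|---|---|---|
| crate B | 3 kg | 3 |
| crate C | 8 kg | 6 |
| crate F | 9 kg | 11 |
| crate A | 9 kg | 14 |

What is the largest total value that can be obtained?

This is an integer program with binary decision variables.
Allowing fractional choices, the relaxed optimum would be about 22.6, but items are indivisible.
crate A: weight 9 ≤ 16, value 14.
crate B + crate A: weight 3 + 9 = 12 ≤ 16, value 3 + 14 = 17.
crate B + crate F: weight 3 + 9 = 12 ≤ 16, value 3 + 11 = 14.
Best is crate B and crate A with total value 17.

17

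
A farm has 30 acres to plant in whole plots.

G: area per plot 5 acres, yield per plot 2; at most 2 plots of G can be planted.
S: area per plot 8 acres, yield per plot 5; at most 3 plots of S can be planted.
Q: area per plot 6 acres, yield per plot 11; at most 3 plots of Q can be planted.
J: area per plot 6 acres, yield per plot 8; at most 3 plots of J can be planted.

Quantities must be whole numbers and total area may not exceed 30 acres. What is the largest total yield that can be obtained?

49

2×Q and 3×J: area 30 ≤ 30, yield 2·11 + 3·8 = 46.
3×Q and 2×J: area 30 ≤ 30, yield 3·11 + 2·8 = 49.
Best is 49.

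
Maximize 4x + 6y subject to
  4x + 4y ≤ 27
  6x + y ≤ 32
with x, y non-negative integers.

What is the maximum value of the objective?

Relaxing integrality, the LP optimum is 40.50 at (x,y) = (0, 6.75), which is not an integer point.
(x,y)=(0,6): 4·0+4·6=24≤27, 6·0+1·6=6≤32, objective 36.
(x,y)=(1,5): 4·1+4·5=24≤27, 6·1+1·5=11≤32, objective 34.
(x,y)=(0,5): 4·0+4·5=20≤27, 6·0+1·5=5≤32, objective 30.
The best lattice point is (0,6), giving 36.

36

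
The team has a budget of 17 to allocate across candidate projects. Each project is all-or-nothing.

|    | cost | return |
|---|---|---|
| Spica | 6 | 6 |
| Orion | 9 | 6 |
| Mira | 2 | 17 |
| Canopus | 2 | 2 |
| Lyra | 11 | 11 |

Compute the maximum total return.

Take Mira, Canopus, and Lyra: cost 2 + 2 + 11 = 15 ≤ 17, return 17 + 2 + 11 = 30.
No other feasible combination does better.

30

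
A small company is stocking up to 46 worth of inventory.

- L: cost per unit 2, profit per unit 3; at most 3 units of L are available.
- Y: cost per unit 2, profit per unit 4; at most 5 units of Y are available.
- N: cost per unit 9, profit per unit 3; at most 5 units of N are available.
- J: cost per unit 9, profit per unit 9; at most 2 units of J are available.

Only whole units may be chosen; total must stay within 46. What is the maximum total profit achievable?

50

Y has the best ratio (4/2); taking only Y gives at most 5×4 = 20 (stopped by the supply cap of 5).
Mixing does better — 3×L, 5×Y, 1×N, and 2×J: cost 43 ≤ 46, profit 3·3 + 5·4 + 1·3 + 2·9 = 50.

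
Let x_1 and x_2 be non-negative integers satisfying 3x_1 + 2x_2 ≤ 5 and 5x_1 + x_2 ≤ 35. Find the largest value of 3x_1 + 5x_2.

The continuous relaxation peaks at (0, 2.5) with value 12.50; rounding to a feasible lattice point costs some objective.
(x_1,x_2)=(0,2): 3·0+2·2=4≤5, 5·0+1·2=2≤35, objective 10.
(x_1,x_2)=(1,1): 3·1+2·1=5≤5, 5·1+1·1=6≤35, objective 8.
(x_1,x_2)=(0,1): 3·0+2·1=2≤5, 5·0+1·1=1≤35, objective 5.
The best lattice point is (0,2), giving 10.

10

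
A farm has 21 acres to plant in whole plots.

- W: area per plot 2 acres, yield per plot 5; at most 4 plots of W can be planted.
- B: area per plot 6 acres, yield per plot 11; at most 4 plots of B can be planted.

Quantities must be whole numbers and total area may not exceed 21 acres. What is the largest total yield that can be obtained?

4×W and 2×B: area 20 ≤ 21, yield 4·5 + 2·11 = 42.
1×W and 3×B: area 20 ≤ 21, yield 1·5 + 3·11 = 38.
Best is 42.

42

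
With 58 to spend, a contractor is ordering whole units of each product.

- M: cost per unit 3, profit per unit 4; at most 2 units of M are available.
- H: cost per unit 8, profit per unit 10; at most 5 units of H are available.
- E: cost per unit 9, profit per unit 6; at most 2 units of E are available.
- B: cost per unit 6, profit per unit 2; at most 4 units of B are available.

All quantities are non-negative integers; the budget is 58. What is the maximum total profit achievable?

64

M has the best ratio (4/3); taking only M gives at most 2×4 = 8 (stopped by the supply cap of 2).
Mixing does better — 2×M, 5×H, and 1×E: cost 55 ≤ 58, profit 2·4 + 5·10 + 1·6 = 64.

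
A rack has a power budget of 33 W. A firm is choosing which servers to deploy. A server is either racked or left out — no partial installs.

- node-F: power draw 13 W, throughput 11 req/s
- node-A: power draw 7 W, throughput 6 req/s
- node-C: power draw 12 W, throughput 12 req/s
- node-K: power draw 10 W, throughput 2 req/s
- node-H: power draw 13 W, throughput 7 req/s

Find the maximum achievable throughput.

node-F + node-A + node-C: power draw 13 + 7 + 12 = 32 ≤ 33, throughput 11 + 6 + 12 = 29.
node-F + node-A + node-H: power draw 13 + 7 + 13 = 33 ≤ 33, throughput 11 + 6 + 7 = 24.
node-A + node-C + node-H: power draw 7 + 12 + 13 = 32 ≤ 33, throughput 6 + 12 + 7 = 25.
Best is node-F, node-A, and node-C with total throughput 29.

29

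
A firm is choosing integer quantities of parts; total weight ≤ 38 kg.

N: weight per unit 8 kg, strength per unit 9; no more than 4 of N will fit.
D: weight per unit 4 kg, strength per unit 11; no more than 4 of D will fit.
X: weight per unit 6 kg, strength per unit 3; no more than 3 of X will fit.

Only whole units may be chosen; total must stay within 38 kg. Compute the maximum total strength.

65

This is a bounded integer knapsack.
2×N, 4×D, and 1×X: weight 38 ≤ 38, strength 2·9 + 4·11 + 1·3 = 65.
2×N and 4×D: weight 32 ≤ 38, strength 2·9 + 4·11 = 62.
Best is 65.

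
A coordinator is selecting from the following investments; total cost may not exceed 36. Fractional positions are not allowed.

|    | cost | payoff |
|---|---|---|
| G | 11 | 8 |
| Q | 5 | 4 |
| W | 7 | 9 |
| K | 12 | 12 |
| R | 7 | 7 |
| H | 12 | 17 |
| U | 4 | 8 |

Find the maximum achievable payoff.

46

Allowing fractional choices, the relaxed optimum would be about 47.0, but investments are indivisible.
Q + W + R + H + U: cost 5 + 7 + 7 + 12 + 4 = 35 ≤ 36, payoff 4 + 9 + 7 + 17 + 8 = 45.
W + K + H + U: cost 7 + 12 + 12 + 4 = 35 ≤ 36, payoff 9 + 12 + 17 + 8 = 46.
Best is W, K, H, and U with total payoff 46.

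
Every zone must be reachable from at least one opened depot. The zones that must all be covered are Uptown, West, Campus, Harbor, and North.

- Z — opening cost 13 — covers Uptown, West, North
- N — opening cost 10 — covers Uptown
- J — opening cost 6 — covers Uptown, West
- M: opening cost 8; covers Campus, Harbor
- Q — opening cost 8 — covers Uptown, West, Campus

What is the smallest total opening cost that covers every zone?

The greedy cost-per-new-zone heuristic would pick Q, M, and Z for 29, but a cheaper cover exists.
Choose Z and M: together they cover Uptown, West, Campus, Harbor, North — every zone.
Total opening cost: 13 + 8 = 21.
No cover costs less than 21.

21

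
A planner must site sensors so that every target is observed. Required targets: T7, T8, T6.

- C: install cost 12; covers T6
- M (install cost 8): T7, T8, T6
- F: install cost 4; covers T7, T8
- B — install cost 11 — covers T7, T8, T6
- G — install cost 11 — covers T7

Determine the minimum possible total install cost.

8

This is a weighted set-cover instance.
The greedy cost-per-new-target heuristic would pick F and M for 12, but a cheaper cover exists.
M alone covers T7, T8, T6 — every target.
Total install cost: 8.
No cover costs less than 8.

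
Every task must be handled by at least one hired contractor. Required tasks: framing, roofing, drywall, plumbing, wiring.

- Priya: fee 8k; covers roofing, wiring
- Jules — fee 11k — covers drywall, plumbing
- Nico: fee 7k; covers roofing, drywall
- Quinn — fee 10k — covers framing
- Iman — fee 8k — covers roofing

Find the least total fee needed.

29

This is a weighted set-cover instance.
Choose Priya, Jules, and Quinn: together they cover framing, roofing, drywall, plumbing, wiring — every task.
Total fee: 8 + 11 + 10 = 29.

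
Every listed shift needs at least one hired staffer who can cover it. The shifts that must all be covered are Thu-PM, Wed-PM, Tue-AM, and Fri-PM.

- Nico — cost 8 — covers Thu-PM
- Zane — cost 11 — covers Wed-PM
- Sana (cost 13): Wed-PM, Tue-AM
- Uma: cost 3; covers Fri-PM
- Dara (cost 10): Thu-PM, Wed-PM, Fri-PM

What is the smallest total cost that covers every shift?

23

The greedy cost-per-new-shift heuristic would pick Uma, Dara, and Sana for 26, but a cheaper cover exists.
Choose Sana and Dara: together they cover Thu-PM, Wed-PM, Tue-AM, Fri-PM — every shift.
Total cost: 13 + 10 = 23.
No cover costs less than 23.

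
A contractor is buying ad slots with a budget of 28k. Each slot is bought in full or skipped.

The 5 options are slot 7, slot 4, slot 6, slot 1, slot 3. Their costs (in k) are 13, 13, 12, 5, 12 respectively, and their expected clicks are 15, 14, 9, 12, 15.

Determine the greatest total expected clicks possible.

Allowing fractional choices, the relaxed optimum would be about 39.7, but ad slots are indivisible.
slot 7 + slot 3: cost 13 + 12 = 25 ≤ 28, expected clicks 15 + 15 = 30.
slot 7 + slot 4: cost 13 + 13 = 26 ≤ 28, expected clicks 15 + 14 = 29.
slot 4 + slot 3: cost 13 + 12 = 25 ≤ 28, expected clicks 14 + 15 = 29.
Best is slot 7 and slot 3 with total expected clicks 30.

30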